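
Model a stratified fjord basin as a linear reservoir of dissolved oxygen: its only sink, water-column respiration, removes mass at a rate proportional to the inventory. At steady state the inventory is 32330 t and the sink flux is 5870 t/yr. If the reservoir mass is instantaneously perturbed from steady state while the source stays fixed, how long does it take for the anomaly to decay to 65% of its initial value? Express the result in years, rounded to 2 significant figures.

For a linear reservoir the anomaly decays as exp(−t/τ) with τ = M/F = 32330/5870 = 5.508 yr.
exp(−t/τ) = 0.65 ⇒ t = −τ ln(0.65) = 5.508 × 0.4308 = 2.373 yr.

2.4 yr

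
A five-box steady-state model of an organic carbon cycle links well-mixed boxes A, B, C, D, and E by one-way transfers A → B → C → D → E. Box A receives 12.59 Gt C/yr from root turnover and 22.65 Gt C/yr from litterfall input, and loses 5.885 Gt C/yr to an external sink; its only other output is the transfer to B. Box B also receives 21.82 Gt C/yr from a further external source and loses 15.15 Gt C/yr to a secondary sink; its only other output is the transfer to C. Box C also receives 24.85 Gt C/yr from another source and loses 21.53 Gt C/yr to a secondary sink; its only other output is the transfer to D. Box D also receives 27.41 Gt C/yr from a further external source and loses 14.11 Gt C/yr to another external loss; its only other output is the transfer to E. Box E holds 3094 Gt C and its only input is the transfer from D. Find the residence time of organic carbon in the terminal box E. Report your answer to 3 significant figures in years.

58.8 yr

Box A: F(A→B) = (12.59 + 22.65) − 5.885 = 29.355 Gt C/yr.
Box B: F(B→C) = (29.355 + 21.82) − 15.15 = 36.025 Gt C/yr.
Box C: F(C→D) = (36.025 + 24.85) − 21.53 = 39.345 Gt C/yr.
Box D: F(D→E) = (39.345 + 27.41) − 14.11 = 52.645 Gt C/yr.
Box E throughput = its input = 52.645 Gt C/yr; τ = 3094 / 52.645 = 58.77 yr.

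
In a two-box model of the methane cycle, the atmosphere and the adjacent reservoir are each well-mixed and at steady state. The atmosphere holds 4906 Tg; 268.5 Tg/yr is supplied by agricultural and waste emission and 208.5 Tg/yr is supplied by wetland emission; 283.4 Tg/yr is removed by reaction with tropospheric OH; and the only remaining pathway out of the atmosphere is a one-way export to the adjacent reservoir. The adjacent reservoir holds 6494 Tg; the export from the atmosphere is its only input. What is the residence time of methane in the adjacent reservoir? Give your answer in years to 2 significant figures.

34 yr

Balance the atmosphere: ΣF_in = 268.5 + 208.5 = 477.00 Tg/yr.
Export to the adjacent reservoir = ΣF_in − (283.4) = 193.60 Tg/yr.
At steady state the output of the adjacent reservoir equals its input, 193.60 Tg/yr.
τ = M / F = 6494 / 193.60 = 33.54 yr.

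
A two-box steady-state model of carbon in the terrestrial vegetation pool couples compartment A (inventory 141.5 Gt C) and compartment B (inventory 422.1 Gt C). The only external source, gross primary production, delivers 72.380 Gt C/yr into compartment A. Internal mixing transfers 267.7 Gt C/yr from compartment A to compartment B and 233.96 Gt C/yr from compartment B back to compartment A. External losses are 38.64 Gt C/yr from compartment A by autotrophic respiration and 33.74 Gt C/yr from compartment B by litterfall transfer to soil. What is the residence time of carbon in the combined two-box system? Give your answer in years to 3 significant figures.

Treat the two boxes together as one reservoir: the mixing fluxes between them are internal recycling, so τ = ΣM / Σ(external losses).
M_total = 141.5 + 422.1 = 563.60 Gt C.
ΣF_external_out = 38.64 + 33.74 = 72.380 Gt C/yr.
τ = M_total / ΣF_ext = 563.60 / 72.380 = 7.787 yr.

7.79 yr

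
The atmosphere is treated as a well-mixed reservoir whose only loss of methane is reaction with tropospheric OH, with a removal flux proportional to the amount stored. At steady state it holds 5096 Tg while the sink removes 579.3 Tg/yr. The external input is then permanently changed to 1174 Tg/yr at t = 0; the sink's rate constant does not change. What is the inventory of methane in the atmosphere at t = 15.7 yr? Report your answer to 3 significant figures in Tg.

9450 Tg

τ = M₀/F₀ = 5096/579.3 = 8.797 yr; rate constant k = 1/τ.
New steady state M_∞ = F₁/k = F₁·τ = 1174 × 8.797 = 10327 Tg.
M(t) = M_∞ + (M₀ − M_∞)·e^(−t/τ); t/τ = 15.7/8.797 = 1.785, so e^(−t/τ) = 0.1678.
M(t) = 10327 − 5231 × 0.1678 = 9449.4 Tg.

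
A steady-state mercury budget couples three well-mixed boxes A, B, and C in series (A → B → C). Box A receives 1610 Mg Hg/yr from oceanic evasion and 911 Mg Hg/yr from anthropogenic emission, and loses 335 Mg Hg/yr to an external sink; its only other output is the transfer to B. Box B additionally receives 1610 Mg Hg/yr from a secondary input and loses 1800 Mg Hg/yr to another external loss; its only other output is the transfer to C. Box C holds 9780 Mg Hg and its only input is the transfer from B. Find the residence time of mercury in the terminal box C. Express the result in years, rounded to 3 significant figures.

4.90 yr

Box A: F(A→B) = (1610 + 911) − 335 = 2186.0 Mg Hg/yr.
Box B: F(B→C) = (2186.0 + 1610) − 1800 = 1996.0 Mg Hg/yr.
Box C throughput = its input = 1996.0 Mg Hg/yr; τ = 9780 / 1996.0 = 4.900 yr.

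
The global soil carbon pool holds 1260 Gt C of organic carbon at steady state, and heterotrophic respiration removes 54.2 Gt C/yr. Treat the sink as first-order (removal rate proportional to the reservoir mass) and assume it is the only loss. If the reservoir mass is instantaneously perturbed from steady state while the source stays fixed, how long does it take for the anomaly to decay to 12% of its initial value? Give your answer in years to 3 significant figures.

For a linear reservoir the anomaly decays as exp(−t/τ) with τ = M/F = 1260/54.2 = 23.25 yr.
exp(−t/τ) = 0.12 ⇒ t = −τ ln(0.12) = 23.25 × 2.120 = 49.29 yr.

49.3 yr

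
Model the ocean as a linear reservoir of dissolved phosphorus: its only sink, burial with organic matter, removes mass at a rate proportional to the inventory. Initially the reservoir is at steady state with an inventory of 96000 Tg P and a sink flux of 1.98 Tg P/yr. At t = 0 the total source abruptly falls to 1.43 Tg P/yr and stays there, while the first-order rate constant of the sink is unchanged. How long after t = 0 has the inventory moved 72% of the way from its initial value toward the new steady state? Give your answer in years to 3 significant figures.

τ = M₀/F₀ = 96000/1.98 = 48480 yr.
The remaining gap fraction is e^(−t/τ); 72% covered ⇒ e^(−t/τ) = 0.280.
t = −τ ln(0.280) = 48480 × 1.273 = 61720 yr.

61700 yr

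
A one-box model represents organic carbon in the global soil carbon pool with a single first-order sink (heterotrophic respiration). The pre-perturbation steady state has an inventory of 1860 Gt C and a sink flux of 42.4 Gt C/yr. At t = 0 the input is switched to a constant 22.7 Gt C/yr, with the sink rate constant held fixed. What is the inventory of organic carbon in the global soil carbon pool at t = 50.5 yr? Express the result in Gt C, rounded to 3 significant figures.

The sink rate constant is k = F₀/M₀ = 42.4/1860 = 0.02280 yr⁻¹.
Solving dM/dt = F₁ − kM with M(0) = M₀ gives M(t) = F₁/k + (M₀ − F₁/k)·e^(−kt).
F₁/k = 22.7/0.02280 = 995.80 Gt C; kt = 0.02280 × 50.5 = 1.151, e^(−kt) = 0.3163.
M(50.5) = 995.80 + (1860 − 995.80) × 0.3163 = 995.80 + 273.3 = 1269.1 Gt C.

1270 Gt C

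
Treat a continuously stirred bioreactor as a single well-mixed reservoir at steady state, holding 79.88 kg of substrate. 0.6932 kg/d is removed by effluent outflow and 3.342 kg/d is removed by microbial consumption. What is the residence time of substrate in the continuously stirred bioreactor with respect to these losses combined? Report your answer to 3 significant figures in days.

Total removal = 0.6932 + 3.342 = 4.0352 kg/d.
τ = M / ΣF_out = 79.88 / 4.0352 = 19.80 d.

19.8 d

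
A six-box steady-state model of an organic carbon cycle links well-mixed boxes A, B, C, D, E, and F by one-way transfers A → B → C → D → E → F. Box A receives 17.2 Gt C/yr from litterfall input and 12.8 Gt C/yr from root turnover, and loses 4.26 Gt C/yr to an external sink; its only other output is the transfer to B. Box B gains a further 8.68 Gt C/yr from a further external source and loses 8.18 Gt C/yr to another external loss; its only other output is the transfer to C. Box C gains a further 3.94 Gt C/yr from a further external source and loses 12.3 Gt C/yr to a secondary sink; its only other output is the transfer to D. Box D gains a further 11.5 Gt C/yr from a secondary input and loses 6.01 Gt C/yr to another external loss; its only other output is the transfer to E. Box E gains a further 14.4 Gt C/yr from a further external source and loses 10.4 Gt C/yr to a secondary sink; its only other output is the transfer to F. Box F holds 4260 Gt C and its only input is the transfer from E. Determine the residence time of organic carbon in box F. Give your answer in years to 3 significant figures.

156 yr

Box A: F(A→B) = (17.2 + 12.8) − 4.26 = 25.740 Gt C/yr.
Box B: F(B→C) = (25.740 + 8.68) − 8.18 = 26.240 Gt C/yr.
Box C: F(C→D) = (26.240 + 3.94) − 12.3 = 17.880 Gt C/yr.
Box D: F(D→E) = (17.880 + 11.5) − 6.01 = 23.370 Gt C/yr.
Box E: F(E→F) = (23.370 + 14.4) − 10.4 = 27.370 Gt C/yr.
Box F throughput = its input = 27.370 Gt C/yr; τ = 4260 / 27.370 = 155.6 yr.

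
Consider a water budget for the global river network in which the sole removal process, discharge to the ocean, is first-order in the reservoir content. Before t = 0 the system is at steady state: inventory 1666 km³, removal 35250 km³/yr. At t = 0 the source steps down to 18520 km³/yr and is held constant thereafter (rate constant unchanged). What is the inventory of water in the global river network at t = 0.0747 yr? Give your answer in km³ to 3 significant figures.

τ = M₀/F₀ = 1666/35250 = 0.04726 yr; rate constant k = 1/τ.
New steady state M_∞ = F₁/k = F₁·τ = 18520 × 0.04726 = 875.30 km³.
M(t) = M_∞ + (M₀ − M_∞)·e^(−t/τ); t/τ = 0.0747/0.04726 = 1.581, so e^(−t/τ) = 0.2059.
M(t) = 875.30 + 790.7 × 0.2059 = 1038.1 km³.

1040 km³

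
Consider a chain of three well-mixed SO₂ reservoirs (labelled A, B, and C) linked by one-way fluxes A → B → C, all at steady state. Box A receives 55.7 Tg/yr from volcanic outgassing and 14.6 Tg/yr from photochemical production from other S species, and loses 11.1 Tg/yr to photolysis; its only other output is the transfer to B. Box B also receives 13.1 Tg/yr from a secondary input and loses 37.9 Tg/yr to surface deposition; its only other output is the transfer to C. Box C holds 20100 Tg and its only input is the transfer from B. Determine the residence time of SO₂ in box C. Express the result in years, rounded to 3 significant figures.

Box A: F(A→B) = (55.7 + 14.6) − 11.1 = 59.200 Tg/yr.
Box B: F(B→C) = (59.200 + 13.1) − 37.9 = 34.400 Tg/yr.
Box C throughput = its input = 34.400 Tg/yr; τ = 20100 / 34.400 = 584.3 yr.

584 yr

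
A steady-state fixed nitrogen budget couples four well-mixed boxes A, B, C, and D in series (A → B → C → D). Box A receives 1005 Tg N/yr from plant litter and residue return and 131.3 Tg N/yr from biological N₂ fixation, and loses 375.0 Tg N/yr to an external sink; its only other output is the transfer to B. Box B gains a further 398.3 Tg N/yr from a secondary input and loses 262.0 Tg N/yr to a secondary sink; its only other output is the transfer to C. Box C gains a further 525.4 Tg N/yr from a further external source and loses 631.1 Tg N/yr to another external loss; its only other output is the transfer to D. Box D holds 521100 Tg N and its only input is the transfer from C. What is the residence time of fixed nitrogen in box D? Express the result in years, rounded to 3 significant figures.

658 yr

Box A: F(A→B) = (1005 + 131.3) − 375.0 = 761.30 Tg N/yr.
Box B: F(B→C) = (761.30 + 398.3) − 262.0 = 897.60 Tg N/yr.
Box C: F(C→D) = (897.60 + 525.4) − 631.1 = 791.90 Tg N/yr.
Box D throughput = its input = 791.90 Tg N/yr; τ = 521100 / 791.90 = 658.0 yr.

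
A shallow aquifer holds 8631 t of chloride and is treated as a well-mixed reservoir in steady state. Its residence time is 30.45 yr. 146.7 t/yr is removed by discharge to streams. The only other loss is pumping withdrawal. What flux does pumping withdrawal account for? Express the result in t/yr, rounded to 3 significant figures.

Total removal F = M/τ = 8631 / 30.45 = 283.4 t/yr.
Pumping withdrawal = F − (146.7) = 283.4 − 146.7 = 136.7 t/yr.

137 t/yr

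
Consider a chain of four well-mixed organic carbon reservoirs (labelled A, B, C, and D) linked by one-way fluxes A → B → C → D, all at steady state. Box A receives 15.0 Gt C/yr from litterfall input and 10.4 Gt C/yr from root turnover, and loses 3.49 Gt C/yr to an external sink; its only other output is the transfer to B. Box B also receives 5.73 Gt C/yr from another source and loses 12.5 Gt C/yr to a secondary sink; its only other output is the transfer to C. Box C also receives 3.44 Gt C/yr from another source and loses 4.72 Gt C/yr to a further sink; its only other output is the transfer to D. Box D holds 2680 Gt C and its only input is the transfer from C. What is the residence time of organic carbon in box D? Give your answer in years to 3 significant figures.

193 yr

Box A: F(A→B) = (15.0 + 10.4) − 3.49 = 21.910 Gt C/yr.
Box B: F(B→C) = (21.910 + 5.73) − 12.5 = 15.140 Gt C/yr.
Box C: F(C→D) = (15.140 + 3.44) − 4.72 = 13.860 Gt C/yr.
Box D throughput = its input = 13.860 Gt C/yr; τ = 2680 / 13.860 = 193.4 yr.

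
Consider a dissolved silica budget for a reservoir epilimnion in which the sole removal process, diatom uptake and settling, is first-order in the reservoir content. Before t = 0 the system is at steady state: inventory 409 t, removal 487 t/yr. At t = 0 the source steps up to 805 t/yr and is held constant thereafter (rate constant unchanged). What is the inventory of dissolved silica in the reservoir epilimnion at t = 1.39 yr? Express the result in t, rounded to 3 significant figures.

625 t

τ = M₀/F₀ = 409/487 = 0.8398 yr; rate constant k = 1/τ.
New steady state M_∞ = F₁/k = F₁·τ = 805 × 0.8398 = 676.07 t.
M(t) = M_∞ + (M₀ − M_∞)·e^(−t/τ); t/τ = 1.39/0.8398 = 1.655, so e^(−t/τ) = 0.1911.
M(t) = 676.07 − 267.1 × 0.1911 = 625.04 t.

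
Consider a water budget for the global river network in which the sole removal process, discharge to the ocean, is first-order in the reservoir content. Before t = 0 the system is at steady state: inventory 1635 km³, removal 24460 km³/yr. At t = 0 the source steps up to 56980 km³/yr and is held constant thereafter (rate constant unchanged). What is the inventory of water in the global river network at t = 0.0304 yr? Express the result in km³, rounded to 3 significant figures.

The sink rate constant is k = F₀/M₀ = 24460/1635 = 14.96 yr⁻¹.
Solving dM/dt = F₁ − kM with M(0) = M₀ gives M(t) = F₁/k + (M₀ − F₁/k)·e^(−kt).
F₁/k = 56980/14.96 = 3808.8 km³; kt = 14.96 × 0.0304 = 0.4548, e^(−kt) = 0.6346.
M(0.0304) = 3808.8 + (1635 − 3808.8) × 0.6346 = 3808.8 − 1379 = 2429.3 km³.

2430 km³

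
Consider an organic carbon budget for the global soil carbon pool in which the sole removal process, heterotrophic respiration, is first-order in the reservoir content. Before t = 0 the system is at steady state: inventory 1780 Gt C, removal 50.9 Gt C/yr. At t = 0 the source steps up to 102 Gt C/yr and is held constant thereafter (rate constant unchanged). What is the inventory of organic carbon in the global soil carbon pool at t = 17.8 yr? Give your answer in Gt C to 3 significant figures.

2490 Gt C

Residence time τ = M₀/F₀ = 34.97 yr. The eventual steady state is M_∞ = M₀·(F₁/F₀) = 1780 × 102/50.9 = 3567.0 Gt C.
The anomaly ΔM(t) = M(t) − M_∞ decays as ΔM₀·e^(−t/τ) with ΔM₀ = 1780 − 3567.0 = −1787 Gt C.
At t = 17.8 yr, e^(−t/τ) = e^(−0.5090) = 0.6011, so ΔM = −1074 Gt C and M = 3567.0 − 1074 = 2492.8 Gt C.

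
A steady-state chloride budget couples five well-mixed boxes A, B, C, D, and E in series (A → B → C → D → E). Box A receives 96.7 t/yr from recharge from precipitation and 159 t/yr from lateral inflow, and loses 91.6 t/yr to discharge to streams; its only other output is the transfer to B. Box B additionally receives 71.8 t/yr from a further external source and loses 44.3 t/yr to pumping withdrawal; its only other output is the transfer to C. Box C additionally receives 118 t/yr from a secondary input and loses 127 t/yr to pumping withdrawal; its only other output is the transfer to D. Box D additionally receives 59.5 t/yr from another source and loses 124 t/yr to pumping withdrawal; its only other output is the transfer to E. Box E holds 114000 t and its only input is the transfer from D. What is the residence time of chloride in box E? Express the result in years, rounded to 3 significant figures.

Box A: F(A→B) = (96.7 + 159) − 91.6 = 164.10 t/yr.
Box B: F(B→C) = (164.10 + 71.8) − 44.3 = 191.60 t/yr.
Box C: F(C→D) = (191.60 + 118) − 127 = 182.60 t/yr.
Box D: F(D→E) = (182.60 + 59.5) − 124 = 118.10 t/yr.
Box E throughput = its input = 118.10 t/yr; τ = 114000 / 118.10 = 965.3 yr.

965 yr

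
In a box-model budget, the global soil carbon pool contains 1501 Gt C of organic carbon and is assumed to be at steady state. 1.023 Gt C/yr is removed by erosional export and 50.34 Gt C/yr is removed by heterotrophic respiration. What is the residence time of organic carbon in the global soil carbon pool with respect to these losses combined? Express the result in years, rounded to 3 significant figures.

Total removal = 1.023 + 50.34 = 51.363 Gt C/yr.
τ = M / ΣF_out = 1501 / 51.363 = 29.22 yr.

29.2 yr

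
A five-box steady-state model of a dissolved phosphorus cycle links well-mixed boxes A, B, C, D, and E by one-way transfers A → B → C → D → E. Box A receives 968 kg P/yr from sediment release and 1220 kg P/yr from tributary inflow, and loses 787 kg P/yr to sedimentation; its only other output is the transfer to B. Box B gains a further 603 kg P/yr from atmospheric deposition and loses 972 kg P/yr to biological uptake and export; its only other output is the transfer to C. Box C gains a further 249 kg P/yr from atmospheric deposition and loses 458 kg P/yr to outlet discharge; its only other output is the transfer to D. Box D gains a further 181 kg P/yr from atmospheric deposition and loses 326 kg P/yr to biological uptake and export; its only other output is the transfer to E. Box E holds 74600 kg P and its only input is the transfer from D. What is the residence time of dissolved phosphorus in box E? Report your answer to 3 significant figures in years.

Box A: F(A→B) = (968 + 1220) − 787 = 1401.0 kg P/yr.
Box B: F(B→C) = (1401.0 + 603) − 972 = 1032.0 kg P/yr.
Box C: F(C→D) = (1032.0 + 249) − 458 = 823.00 kg P/yr.
Box D: F(D→E) = (823.00 + 181) − 326 = 678.00 kg P/yr.
Box E throughput = its input = 678.00 kg P/yr; τ = 74600 / 678.00 = 110.0 yr.

110 yr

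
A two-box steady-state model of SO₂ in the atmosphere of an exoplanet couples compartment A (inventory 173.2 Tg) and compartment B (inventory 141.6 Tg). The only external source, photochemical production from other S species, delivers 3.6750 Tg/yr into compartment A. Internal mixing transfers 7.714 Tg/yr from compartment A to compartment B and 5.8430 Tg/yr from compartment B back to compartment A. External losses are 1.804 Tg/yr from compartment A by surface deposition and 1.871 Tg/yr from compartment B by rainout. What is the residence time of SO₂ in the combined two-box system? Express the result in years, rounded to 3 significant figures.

Treat the two boxes together as one reservoir: the mixing fluxes between them are internal recycling, so τ = ΣM / Σ(external losses).
M_total = 173.2 + 141.6 = 314.80 Tg.
ΣF_external_out = 1.804 + 1.871 = 3.6750 Tg/yr.
τ = M_total / ΣF_ext = 314.80 / 3.6750 = 85.66 yr.

85.7 yr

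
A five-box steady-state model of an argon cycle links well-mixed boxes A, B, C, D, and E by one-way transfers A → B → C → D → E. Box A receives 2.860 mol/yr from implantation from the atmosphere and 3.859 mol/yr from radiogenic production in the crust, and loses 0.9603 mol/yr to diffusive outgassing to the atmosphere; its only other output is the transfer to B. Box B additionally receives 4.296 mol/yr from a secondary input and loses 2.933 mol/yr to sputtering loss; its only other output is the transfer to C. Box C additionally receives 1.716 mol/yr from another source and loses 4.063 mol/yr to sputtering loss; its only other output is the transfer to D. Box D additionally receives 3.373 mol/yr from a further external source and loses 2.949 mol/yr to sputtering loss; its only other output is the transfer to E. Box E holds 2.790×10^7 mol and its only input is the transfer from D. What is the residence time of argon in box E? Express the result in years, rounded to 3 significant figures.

5.37×10^6 yr

Box A: F(A→B) = (2.860 + 3.859) − 0.9603 = 5.7587 mol/yr.
Box B: F(B→C) = (5.7587 + 4.296) − 2.933 = 7.1217 mol/yr.
Box C: F(C→D) = (7.1217 + 1.716) − 4.063 = 4.7747 mol/yr.
Box D: F(D→E) = (4.7747 + 3.373) − 2.949 = 5.1987 mol/yr.
Box E throughput = its input = 5.1987 mol/yr; τ = 2.790×10^7 / 5.1987 = 5.367×10^6 yr.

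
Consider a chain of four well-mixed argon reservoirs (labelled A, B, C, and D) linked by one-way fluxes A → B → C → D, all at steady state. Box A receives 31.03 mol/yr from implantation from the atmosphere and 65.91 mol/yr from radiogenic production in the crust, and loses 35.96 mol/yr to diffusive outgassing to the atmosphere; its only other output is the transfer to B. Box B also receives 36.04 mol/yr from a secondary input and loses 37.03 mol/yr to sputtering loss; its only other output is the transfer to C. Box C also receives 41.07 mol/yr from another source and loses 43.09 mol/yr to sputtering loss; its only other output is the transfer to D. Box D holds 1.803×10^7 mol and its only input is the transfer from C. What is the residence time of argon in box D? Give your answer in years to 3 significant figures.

Box A: F(A→B) = (31.03 + 65.91) − 35.96 = 60.980 mol/yr.
Box B: F(B→C) = (60.980 + 36.04) − 37.03 = 59.990 mol/yr.
Box C: F(C→D) = (59.990 + 41.07) − 43.09 = 57.970 mol/yr.
Box D throughput = its input = 57.970 mol/yr; τ = 1.803×10^7 / 57.970 = 311000 yr.

311000 yr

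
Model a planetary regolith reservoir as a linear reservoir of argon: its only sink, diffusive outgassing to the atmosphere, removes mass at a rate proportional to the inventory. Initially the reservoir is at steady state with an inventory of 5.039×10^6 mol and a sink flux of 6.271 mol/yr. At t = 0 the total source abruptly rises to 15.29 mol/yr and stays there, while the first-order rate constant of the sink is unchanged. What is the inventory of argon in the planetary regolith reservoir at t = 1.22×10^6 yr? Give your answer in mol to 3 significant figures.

1.07×10^7 mol

τ = M₀/F₀ = 5.039×10^6/6.271 = 803500 yr; rate constant k = 1/τ.
New steady state M_∞ = F₁/k = F₁·τ = 15.29 × 803500 = 1.2286×10^7 mol.
M(t) = M_∞ + (M₀ − M_∞)·e^(−t/τ); t/τ = 1.22×10^6/803500 = 1.518, so e^(−t/τ) = 0.2191.
M(t) = 1.2286×10^7 − 7.247×10^6 × 0.2191 = 1.0698×10^7 mol.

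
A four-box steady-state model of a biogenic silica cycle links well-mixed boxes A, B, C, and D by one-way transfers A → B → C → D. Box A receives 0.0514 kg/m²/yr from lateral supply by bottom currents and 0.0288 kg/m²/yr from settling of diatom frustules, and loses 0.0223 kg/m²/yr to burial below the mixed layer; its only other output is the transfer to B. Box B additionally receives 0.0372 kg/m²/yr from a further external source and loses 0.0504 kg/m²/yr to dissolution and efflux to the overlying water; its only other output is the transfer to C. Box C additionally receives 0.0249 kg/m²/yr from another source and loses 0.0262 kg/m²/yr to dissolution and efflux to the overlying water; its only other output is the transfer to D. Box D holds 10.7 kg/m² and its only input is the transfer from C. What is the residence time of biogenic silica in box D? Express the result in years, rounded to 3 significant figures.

247 yr

Box A: F(A→B) = (0.0514 + 0.0288) − 0.0223 = 0.057900 kg/m²/yr.
Box B: F(B→C) = (0.057900 + 0.0372) − 0.0504 = 0.044700 kg/m²/yr.
Box C: F(C→D) = (0.044700 + 0.0249) − 0.0262 = 0.043400 kg/m²/yr.
Box D throughput = its input = 0.043400 kg/m²/yr; τ = 10.7 / 0.043400 = 246.5 yr.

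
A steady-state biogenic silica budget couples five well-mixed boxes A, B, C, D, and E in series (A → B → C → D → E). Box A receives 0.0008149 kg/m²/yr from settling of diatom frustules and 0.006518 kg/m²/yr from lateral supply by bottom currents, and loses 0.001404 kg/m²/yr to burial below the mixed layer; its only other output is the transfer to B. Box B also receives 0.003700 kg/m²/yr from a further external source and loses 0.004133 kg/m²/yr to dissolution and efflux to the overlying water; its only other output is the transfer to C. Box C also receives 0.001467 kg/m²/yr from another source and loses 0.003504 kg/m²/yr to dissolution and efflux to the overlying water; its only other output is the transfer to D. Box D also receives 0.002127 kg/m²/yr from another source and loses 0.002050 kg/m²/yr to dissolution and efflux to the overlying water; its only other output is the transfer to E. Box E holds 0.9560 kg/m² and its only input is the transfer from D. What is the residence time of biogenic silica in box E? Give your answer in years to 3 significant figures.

270 yr

Box A: F(A→B) = (0.0008149 + 0.006518) − 0.001404 = 0.0059289 kg/m²/yr.
Box B: F(B→C) = (0.0059289 + 0.003700) − 0.004133 = 0.0054959 kg/m²/yr.
Box C: F(C→D) = (0.0054959 + 0.001467) − 0.003504 = 0.0034589 kg/m²/yr.
Box D: F(D→E) = (0.0034589 + 0.002127) − 0.002050 = 0.0035359 kg/m²/yr.
Box E throughput = its input = 0.0035359 kg/m²/yr; τ = 0.9560 / 0.0035359 = 270.4 yr.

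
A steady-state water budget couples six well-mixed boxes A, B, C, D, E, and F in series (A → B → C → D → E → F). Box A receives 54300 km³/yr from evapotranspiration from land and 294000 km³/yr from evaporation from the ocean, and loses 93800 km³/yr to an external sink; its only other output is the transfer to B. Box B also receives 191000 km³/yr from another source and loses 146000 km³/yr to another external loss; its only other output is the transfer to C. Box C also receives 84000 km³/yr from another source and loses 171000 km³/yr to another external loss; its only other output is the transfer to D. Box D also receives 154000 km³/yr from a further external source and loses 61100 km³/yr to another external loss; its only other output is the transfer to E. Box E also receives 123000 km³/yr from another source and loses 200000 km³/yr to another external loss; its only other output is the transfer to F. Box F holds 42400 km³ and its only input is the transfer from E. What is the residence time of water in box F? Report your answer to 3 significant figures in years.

Box A: F(A→B) = (54300 + 294000) − 93800 = 254500 km³/yr.
Box B: F(B→C) = (254500 + 191000) − 146000 = 299500 km³/yr.
Box C: F(C→D) = (299500 + 84000) − 171000 = 212500 km³/yr.
Box D: F(D→E) = (212500 + 154000) − 61100 = 305400 km³/yr.
Box E: F(E→F) = (305400 + 123000) − 200000 = 228400 km³/yr.
Box F throughput = its input = 228400 km³/yr; τ = 42400 / 228400 = 0.1856 yr.

0.186 yr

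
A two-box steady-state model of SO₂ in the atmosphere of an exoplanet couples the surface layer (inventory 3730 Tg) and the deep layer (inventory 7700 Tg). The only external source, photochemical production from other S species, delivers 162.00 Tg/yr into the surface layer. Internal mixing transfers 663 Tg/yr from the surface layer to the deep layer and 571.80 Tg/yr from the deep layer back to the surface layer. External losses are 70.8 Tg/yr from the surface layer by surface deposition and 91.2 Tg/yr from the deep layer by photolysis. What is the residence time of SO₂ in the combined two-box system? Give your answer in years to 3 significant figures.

Residence time in the combined system uses the total inventory and the total *external* removal — internal exchanges between the two boxes cancel.
M_total = 3730 + 7700 = 11430 Tg.
ΣF_external_out = 70.8 + 91.2 = 162.00 Tg/yr.
τ = M_total / ΣF_ext = 11430 / 162.00 = 70.56 yr.

70.6 yr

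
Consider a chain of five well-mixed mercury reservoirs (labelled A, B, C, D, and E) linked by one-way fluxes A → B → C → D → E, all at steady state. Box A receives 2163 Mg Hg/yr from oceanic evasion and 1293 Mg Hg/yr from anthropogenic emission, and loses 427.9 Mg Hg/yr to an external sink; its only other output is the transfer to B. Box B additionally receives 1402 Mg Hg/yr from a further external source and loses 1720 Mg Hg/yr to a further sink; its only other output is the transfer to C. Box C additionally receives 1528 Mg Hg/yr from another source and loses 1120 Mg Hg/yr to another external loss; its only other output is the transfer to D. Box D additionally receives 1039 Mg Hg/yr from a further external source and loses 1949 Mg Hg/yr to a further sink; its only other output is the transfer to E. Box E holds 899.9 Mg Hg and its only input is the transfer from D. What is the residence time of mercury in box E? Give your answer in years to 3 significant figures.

0.408 yr

Box A: F(A→B) = (2163 + 1293) − 427.9 = 3028.1 Mg Hg/yr.
Box B: F(B→C) = (3028.1 + 1402) − 1720 = 2710.1 Mg Hg/yr.
Box C: F(C→D) = (2710.1 + 1528) − 1120 = 3118.1 Mg Hg/yr.
Box D: F(D→E) = (3118.1 + 1039) − 1949 = 2208.1 Mg Hg/yr.
Box E throughput = its input = 2208.1 Mg Hg/yr; τ = 899.9 / 2208.1 = 0.4075 yr.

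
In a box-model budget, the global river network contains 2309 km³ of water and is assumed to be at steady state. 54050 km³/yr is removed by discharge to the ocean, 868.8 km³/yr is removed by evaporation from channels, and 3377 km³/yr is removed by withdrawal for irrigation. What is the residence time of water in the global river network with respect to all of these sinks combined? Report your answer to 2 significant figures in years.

0.040 yr

Total removal flux = 54050 + 868.8 + 3377 = 58296 km³/yr.
τ = M / ΣF_out = 2309 / 58296 = 0.03961 yr.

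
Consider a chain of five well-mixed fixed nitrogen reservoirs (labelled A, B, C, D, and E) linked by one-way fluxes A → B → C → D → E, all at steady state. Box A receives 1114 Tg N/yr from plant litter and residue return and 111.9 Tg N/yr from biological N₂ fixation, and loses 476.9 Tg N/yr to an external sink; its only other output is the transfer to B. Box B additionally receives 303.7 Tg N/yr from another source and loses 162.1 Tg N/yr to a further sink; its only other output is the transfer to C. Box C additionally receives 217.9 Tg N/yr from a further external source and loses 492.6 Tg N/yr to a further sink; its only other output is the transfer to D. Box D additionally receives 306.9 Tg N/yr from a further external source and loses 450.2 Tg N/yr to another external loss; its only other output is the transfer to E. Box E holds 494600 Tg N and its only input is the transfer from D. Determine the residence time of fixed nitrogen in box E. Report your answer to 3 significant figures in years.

Box A: F(A→B) = (1114 + 111.9) − 476.9 = 749.00 Tg N/yr.
Box B: F(B→C) = (749.00 + 303.7) − 162.1 = 890.60 Tg N/yr.
Box C: F(C→D) = (890.60 + 217.9) − 492.6 = 615.90 Tg N/yr.
Box D: F(D→E) = (615.90 + 306.9) − 450.2 = 472.60 Tg N/yr.
Box E throughput = its input = 472.60 Tg N/yr; τ = 494600 / 472.60 = 1047 yr.

1050 yr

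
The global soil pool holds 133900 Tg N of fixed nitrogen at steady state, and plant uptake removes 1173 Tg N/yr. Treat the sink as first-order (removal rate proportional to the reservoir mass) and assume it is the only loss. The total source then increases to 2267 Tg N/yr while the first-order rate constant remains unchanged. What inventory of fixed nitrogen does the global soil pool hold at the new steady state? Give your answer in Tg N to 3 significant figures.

Rate constant k = F/M = 1173 / 133900 = 0.008760 yr⁻¹.
At the new steady state, source = k·M_new ⇒ M_new = 2267 / 0.008760 = 258800 Tg N.
(Equivalently M_new = M × F_new/F_old = 133900 × 2267/1173.)

259000 Tg N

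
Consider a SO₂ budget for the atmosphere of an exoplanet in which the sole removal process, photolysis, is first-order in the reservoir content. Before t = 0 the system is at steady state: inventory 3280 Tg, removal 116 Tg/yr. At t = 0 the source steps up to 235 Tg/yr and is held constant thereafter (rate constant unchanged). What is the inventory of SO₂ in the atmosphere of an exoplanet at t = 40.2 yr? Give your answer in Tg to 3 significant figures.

5830 Tg

Residence time τ = M₀/F₀ = 28.28 yr. The eventual steady state is M_∞ = M₀·(F₁/F₀) = 3280 × 235/116 = 6644.8 Tg.
The anomaly ΔM(t) = M(t) − M_∞ decays as ΔM₀·e^(−t/τ) with ΔM₀ = 3280 − 6644.8 = −3365 Tg.
At t = 40.2 yr, e^(−t/τ) = e^(−1.422) = 0.2413, so ΔM = −811.9 Tg and M = 6644.8 − 811.9 = 5832.9 Tg.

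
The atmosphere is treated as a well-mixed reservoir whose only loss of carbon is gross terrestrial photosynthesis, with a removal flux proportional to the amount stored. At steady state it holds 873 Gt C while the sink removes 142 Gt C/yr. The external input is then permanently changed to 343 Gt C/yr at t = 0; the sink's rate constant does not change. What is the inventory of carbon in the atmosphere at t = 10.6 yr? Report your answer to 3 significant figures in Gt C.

1890 Gt C

τ = M₀/F₀ = 873/142 = 6.148 yr; rate constant k = 1/τ.
New steady state M_∞ = F₁/k = F₁·τ = 343 × 6.148 = 2108.7 Gt C.
M(t) = M_∞ + (M₀ − M_∞)·e^(−t/τ); t/τ = 10.6/6.148 = 1.724, so e^(−t/τ) = 0.1783.
M(t) = 2108.7 − 1236 × 0.1783 = 1888.4 Gt C.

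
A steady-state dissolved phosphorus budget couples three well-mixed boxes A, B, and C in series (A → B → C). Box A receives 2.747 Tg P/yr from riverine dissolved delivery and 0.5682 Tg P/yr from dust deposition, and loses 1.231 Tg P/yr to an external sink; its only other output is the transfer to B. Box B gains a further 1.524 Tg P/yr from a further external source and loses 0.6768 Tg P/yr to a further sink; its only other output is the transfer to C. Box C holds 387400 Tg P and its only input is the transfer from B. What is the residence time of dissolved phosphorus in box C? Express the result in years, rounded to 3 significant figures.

132000 yr

Box A: F(A→B) = (2.747 + 0.5682) − 1.231 = 2.0842 Tg P/yr.
Box B: F(B→C) = (2.0842 + 1.524) − 0.6768 = 2.9314 Tg P/yr.
Box C throughput = its input = 2.9314 Tg P/yr; τ = 387400 / 2.9314 = 132200 yr.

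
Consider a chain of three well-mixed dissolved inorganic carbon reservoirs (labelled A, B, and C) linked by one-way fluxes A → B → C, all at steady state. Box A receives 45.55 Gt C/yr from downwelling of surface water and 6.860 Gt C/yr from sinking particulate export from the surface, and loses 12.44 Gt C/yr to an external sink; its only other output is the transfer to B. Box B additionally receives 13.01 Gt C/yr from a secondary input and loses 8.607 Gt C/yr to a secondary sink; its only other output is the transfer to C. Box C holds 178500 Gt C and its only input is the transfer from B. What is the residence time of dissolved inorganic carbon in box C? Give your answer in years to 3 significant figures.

Box A: F(A→B) = (45.55 + 6.860) − 12.44 = 39.970 Gt C/yr.
Box B: F(B→C) = (39.970 + 13.01) − 8.607 = 44.373 Gt C/yr.
Box C throughput = its input = 44.373 Gt C/yr; τ = 178500 / 44.373 = 4023 yr.

4020 yr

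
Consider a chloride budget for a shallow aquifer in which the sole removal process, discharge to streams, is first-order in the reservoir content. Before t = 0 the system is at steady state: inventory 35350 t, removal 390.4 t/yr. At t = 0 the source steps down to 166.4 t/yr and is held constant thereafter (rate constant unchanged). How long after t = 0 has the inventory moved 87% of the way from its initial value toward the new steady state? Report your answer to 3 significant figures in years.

185 yr

τ = M₀/F₀ = 35350/390.4 = 90.55 yr.
The remaining gap fraction is e^(−t/τ); 87% covered ⇒ e^(−t/τ) = 0.130.
t = −τ ln(0.130) = 90.55 × 2.040 = 184.7 yr.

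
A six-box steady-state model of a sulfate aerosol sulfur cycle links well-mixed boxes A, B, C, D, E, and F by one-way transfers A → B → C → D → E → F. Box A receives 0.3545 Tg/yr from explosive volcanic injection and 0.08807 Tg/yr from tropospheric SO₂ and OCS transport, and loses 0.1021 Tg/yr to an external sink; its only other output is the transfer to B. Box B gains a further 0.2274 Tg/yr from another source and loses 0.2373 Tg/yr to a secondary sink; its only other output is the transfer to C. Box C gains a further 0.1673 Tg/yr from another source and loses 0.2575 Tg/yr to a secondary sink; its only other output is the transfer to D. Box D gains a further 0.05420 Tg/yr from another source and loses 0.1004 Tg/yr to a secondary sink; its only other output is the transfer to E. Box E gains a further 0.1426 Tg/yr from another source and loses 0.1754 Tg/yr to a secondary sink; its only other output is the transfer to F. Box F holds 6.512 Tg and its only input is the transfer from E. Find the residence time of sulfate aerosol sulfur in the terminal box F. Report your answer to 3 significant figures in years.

Box A: F(A→B) = (0.3545 + 0.08807) − 0.1021 = 0.34047 Tg/yr.
Box B: F(B→C) = (0.34047 + 0.2274) − 0.2373 = 0.33057 Tg/yr.
Box C: F(C→D) = (0.33057 + 0.1673) − 0.2575 = 0.24037 Tg/yr.
Box D: F(D→E) = (0.24037 + 0.05420) − 0.1004 = 0.19417 Tg/yr.
Box E: F(E→F) = (0.19417 + 0.1426) − 0.1754 = 0.16137 Tg/yr.
Box F throughput = its input = 0.16137 Tg/yr; τ = 6.512 / 0.16137 = 40.35 yr.

40.4 yr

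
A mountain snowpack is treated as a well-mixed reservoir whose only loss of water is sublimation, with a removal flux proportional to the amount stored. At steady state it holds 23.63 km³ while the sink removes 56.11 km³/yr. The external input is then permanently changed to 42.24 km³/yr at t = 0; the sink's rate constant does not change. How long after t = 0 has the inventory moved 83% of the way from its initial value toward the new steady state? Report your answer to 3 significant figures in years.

τ = M₀/F₀ = 23.63/56.11 = 0.4211 yr.
The remaining gap fraction is e^(−t/τ); 83% covered ⇒ e^(−t/τ) = 0.170.
t = −τ ln(0.170) = 0.4211 × 1.772 = 0.7462 yr.

0.746 yr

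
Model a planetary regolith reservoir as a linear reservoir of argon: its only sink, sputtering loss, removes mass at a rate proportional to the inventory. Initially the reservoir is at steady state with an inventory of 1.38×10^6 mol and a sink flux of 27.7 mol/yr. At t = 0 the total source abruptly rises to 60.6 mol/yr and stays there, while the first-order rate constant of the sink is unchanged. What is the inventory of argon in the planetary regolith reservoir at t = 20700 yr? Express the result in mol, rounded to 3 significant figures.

1.94×10^6 mol

Residence time τ = M₀/F₀ = 49820 yr. The eventual steady state is M_∞ = M₀·(F₁/F₀) = 1.38×10^6 × 60.6/27.7 = 3.0191×10^6 mol.
The anomaly ΔM(t) = M(t) − M_∞ decays as ΔM₀·e^(−t/τ) with ΔM₀ = 1.38×10^6 − 3.0191×10^6 = −1.639×10^6 mol.
At t = 20700 yr, e^(−t/τ) = e^(−0.4155) = 0.6600, so ΔM = −1.082×10^6 mol and M = 3.0191×10^6 − 1.082×10^6 = 1.9373×10^6 mol.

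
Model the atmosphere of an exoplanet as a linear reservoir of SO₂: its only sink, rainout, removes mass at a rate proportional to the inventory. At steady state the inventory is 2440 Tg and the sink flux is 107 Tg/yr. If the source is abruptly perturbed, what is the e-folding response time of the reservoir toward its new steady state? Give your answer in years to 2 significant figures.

For a linear reservoir the response time equals the residence time τ = M/F.
τ = 2440 / 107 = 22.80 yr.

23 yr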